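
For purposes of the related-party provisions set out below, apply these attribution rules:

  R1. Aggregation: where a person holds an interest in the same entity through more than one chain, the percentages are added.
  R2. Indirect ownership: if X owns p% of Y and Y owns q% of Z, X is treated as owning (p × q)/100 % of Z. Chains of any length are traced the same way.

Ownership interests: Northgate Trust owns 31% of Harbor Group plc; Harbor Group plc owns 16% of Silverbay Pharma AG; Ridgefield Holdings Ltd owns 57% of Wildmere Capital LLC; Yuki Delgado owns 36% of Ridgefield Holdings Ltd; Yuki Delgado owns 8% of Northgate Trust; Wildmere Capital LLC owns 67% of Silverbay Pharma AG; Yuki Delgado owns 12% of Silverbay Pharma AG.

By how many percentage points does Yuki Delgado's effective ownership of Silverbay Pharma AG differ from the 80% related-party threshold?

53.8548

Chain via Northgate Trust → Harbor Group plc (R2): 8% × 31% × 16% = 0.3968% of Silverbay Pharma AG.
Chain via Ridgefield Holdings Ltd → Wildmere Capital LLC (R2): 36% × 57% × 67% = 13.7484% of Silverbay Pharma AG.
Direct interest in Silverbay Pharma AG: 12%.
Aggregating (R1): 0.3968% + 13.7484% + 12% = 26.1452%.
26.1452% falls short of the 80% threshold by 53.8548 percentage points.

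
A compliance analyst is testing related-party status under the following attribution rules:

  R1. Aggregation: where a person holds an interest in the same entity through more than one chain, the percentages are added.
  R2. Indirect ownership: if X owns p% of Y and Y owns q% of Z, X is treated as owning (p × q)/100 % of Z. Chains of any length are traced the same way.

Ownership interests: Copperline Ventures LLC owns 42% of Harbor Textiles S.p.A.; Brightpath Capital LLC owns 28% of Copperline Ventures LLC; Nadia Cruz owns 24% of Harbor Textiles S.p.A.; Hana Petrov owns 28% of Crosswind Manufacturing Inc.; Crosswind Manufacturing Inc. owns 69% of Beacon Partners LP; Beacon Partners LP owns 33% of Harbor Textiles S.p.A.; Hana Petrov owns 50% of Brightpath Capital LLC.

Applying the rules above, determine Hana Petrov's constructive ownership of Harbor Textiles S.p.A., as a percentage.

12.2556%

Chain via Crosswind Manufacturing Inc. → Beacon Partners LP (R2): 28% × 69% × 33% = 6.3756% of Harbor Textiles S.p.A.
Chain via Brightpath Capital LLC → Copperline Ventures LLC (R2): 50% × 28% × 42% = 5.88% of Harbor Textiles S.p.A.
Aggregating (R1): 6.3756% + 5.88% = 12.2556%.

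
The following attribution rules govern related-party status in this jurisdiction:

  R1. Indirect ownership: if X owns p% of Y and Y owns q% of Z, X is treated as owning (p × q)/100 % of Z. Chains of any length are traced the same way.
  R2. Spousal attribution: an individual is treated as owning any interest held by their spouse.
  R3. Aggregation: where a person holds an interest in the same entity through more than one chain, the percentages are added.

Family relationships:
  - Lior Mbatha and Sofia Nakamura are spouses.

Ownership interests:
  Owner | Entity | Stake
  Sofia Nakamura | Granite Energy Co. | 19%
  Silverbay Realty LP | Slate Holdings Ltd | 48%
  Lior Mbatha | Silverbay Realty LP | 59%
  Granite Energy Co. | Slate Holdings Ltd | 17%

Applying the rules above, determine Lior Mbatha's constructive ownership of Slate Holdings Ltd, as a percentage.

By spousal attribution (R2), Lior Mbatha is treated as owning Sofia Nakamura's 19% interest in Granite Energy Co.
Chain via Silverbay Realty LP (R1): 59% × 48% = 28.32% of Slate Holdings Ltd.
Chain via Granite Energy Co. (R1): 19% × 17% = 3.23% of Slate Holdings Ltd.
Aggregating (R3): 28.32% + 3.23% = 31.55%.

31.55%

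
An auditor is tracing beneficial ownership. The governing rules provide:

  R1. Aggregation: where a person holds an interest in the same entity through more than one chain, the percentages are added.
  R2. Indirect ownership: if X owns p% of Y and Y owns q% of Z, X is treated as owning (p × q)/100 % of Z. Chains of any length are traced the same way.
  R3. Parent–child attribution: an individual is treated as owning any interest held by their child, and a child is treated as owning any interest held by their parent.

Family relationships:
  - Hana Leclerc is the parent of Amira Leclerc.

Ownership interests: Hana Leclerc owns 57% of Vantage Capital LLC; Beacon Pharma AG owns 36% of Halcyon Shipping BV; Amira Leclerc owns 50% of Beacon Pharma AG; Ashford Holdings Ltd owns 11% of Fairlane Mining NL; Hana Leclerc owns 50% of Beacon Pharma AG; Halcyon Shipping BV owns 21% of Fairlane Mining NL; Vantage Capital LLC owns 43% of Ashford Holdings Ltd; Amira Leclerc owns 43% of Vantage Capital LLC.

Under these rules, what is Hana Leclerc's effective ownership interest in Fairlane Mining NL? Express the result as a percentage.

12.29%

By parent–child attribution (R3), Hana Leclerc is treated as also owning Amira Leclerc's interest in Vantage Capital LLC, giving 57% + 43% = 100%.
By parent–child attribution (R3), Hana Leclerc is treated as also owning Amira Leclerc's interest in Beacon Pharma AG, giving 50% + 50% = 100%.
Chain via Vantage Capital LLC → Ashford Holdings Ltd (R2): 100% × 43% × 11% = 4.73% of Fairlane Mining NL.
Chain via Beacon Pharma AG → Halcyon Shipping BV (R2): 100% × 36% × 21% = 7.56% of Fairlane Mining NL.
Aggregating (R1): 4.73% + 7.56% = 12.29%.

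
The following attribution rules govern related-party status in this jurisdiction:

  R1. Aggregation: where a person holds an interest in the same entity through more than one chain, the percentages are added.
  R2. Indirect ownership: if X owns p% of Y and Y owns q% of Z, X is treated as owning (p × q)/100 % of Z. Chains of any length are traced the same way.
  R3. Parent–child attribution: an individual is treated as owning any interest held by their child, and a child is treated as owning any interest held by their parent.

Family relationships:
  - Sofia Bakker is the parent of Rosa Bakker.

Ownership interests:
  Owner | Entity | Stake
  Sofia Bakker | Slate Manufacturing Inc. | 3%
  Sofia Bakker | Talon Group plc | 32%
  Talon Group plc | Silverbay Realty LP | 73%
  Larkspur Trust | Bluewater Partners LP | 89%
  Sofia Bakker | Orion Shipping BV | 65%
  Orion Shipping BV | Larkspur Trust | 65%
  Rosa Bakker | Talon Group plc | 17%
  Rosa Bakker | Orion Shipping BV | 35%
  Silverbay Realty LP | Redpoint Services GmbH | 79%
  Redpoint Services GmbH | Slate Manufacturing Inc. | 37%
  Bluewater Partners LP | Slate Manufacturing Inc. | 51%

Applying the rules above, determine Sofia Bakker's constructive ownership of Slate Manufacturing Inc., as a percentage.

42.959071%

By parent–child attribution (R3), Sofia Bakker is treated as also owning Rosa Bakker's interest in Talon Group plc, giving 32% + 17% = 49%.
By parent–child attribution (R3), Sofia Bakker is treated as also owning Rosa Bakker's interest in Orion Shipping BV, giving 65% + 35% = 100%.
Chain via Talon Group plc → Silverbay Realty LP → Redpoint Services GmbH (R2): 49% × 73% × 79% × 37% = 10.455571% of Slate Manufacturing Inc.
Chain via Orion Shipping BV → Larkspur Trust → Bluewater Partners LP (R2): 100% × 65% × 89% × 51% = 29.5035% of Slate Manufacturing Inc.
Direct interest in Slate Manufacturing Inc: 3%.
Aggregating (R1): 10.455571% + 29.5035% + 3% = 42.959071%.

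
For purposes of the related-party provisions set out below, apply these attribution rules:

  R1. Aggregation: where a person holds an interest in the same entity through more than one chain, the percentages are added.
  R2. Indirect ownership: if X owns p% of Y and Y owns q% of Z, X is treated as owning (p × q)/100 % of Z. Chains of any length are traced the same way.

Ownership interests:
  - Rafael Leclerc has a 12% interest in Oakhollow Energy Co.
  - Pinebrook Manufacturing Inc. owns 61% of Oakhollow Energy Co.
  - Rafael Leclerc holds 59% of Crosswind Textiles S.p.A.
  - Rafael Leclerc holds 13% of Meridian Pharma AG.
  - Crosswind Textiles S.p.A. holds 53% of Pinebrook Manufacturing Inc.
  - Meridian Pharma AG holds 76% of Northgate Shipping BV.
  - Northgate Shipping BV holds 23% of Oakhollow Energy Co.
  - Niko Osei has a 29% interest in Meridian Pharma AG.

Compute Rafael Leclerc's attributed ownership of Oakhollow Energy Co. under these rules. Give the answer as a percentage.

33.3471%

Chain via Crosswind Textiles S.p.A. → Pinebrook Manufacturing Inc. (R2): 59% × 53% × 61% = 19.0747% of Oakhollow Energy Co.
Chain via Meridian Pharma AG → Northgate Shipping BV (R2): 13% × 76% × 23% = 2.2724% of Oakhollow Energy Co.
Direct interest in Oakhollow Energy Co: 12%.
Aggregating (R1): 19.0747% + 2.2724% + 12% = 33.3471%.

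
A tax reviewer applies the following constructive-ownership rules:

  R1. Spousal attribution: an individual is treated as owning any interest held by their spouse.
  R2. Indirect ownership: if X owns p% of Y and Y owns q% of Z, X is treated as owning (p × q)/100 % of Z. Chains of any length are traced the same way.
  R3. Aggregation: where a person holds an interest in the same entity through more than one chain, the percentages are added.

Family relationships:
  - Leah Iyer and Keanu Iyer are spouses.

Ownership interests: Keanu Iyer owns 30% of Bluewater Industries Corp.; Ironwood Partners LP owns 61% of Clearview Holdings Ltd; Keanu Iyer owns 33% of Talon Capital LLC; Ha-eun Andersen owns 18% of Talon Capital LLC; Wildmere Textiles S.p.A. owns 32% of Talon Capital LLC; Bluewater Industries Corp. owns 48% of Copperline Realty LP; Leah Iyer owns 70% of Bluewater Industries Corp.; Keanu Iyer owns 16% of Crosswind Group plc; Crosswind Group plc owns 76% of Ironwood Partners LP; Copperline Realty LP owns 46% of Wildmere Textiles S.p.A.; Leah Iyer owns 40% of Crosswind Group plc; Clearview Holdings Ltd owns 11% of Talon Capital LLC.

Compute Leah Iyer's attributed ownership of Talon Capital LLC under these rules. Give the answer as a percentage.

42.921376%

By spousal attribution (R1), Leah Iyer is treated as also owning Keanu Iyer's interest in Crosswind Group plc, giving 40% + 16% = 56%.
By spousal attribution (R1), Leah Iyer is treated as also owning Keanu Iyer's interest in Bluewater Industries Corp, giving 70% + 30% = 100%.
By spousal attribution (R1), Leah Iyer is treated as owning Keanu Iyer's 33% interest in Talon Capital LLC.
Chain via Crosswind Group plc → Ironwood Partners LP → Clearview Holdings Ltd (R2): 56% × 76% × 61% × 11% = 2.855776% of Talon Capital LLC.
Chain via Bluewater Industries Corp. → Copperline Realty LP → Wildmere Textiles S.p.A. (R2): 100% × 48% × 46% × 32% = 7.0656% of Talon Capital LLC.
Direct interest in Talon Capital LLC: 33%.
Aggregating (R3): 2.855776% + 7.0656% + 33% = 42.921376%.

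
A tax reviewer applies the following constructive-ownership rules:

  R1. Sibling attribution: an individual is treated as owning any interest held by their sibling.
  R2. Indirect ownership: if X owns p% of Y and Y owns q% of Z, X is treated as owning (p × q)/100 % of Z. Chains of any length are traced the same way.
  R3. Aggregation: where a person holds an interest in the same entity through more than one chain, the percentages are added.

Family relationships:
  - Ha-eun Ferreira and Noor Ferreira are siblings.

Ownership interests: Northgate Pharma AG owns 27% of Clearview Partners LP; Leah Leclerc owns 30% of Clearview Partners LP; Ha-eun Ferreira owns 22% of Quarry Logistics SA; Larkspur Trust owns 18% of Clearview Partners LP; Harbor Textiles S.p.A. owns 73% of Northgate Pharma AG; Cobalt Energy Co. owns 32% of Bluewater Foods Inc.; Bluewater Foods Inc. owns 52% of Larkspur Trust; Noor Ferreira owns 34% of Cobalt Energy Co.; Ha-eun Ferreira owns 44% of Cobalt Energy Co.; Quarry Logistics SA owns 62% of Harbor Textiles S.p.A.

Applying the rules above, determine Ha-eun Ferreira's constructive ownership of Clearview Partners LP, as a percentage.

By sibling attribution (R1), Ha-eun Ferreira is treated as also owning Noor Ferreira's interest in Cobalt Energy Co, giving 44% + 34% = 78%.
Chain via Cobalt Energy Co. → Bluewater Foods Inc. → Larkspur Trust (R2): 78% × 32% × 52% × 18% = 2.336256% of Clearview Partners LP.
Chain via Quarry Logistics SA → Harbor Textiles S.p.A. → Northgate Pharma AG (R2): 22% × 62% × 73% × 27% = 2.688444% of Clearview Partners LP.
Aggregating (R3): 2.336256% + 2.688444% = 5.0247%.

5.0247%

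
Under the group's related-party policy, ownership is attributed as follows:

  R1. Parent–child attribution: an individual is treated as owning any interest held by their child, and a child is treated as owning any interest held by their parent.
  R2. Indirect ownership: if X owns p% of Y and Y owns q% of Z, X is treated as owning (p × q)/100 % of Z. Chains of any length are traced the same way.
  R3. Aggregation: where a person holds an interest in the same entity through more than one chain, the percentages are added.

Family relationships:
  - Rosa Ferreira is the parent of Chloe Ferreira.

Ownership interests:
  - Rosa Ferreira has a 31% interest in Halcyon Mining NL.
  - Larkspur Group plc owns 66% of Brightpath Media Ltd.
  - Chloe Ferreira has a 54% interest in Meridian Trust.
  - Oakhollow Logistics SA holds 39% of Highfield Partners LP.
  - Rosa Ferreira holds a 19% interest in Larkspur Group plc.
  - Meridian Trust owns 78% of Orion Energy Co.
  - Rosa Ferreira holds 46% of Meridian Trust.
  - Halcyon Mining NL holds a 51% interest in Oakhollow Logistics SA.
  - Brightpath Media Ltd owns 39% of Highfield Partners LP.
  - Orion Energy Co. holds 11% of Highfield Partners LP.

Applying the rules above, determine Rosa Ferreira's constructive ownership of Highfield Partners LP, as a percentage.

19.6365%

By parent–child attribution (R1), Rosa Ferreira is treated as also owning Chloe Ferreira's interest in Meridian Trust, giving 46% + 54% = 100%.
Chain via Larkspur Group plc → Brightpath Media Ltd (R2): 19% × 66% × 39% = 4.8906% of Highfield Partners LP.
Chain via Meridian Trust → Orion Energy Co. (R2): 100% × 78% × 11% = 8.58% of Highfield Partners LP.
Chain via Halcyon Mining NL → Oakhollow Logistics SA (R2): 31% × 51% × 39% = 6.1659% of Highfield Partners LP.
Aggregating (R3): 4.8906% + 8.58% + 6.1659% = 19.6365%.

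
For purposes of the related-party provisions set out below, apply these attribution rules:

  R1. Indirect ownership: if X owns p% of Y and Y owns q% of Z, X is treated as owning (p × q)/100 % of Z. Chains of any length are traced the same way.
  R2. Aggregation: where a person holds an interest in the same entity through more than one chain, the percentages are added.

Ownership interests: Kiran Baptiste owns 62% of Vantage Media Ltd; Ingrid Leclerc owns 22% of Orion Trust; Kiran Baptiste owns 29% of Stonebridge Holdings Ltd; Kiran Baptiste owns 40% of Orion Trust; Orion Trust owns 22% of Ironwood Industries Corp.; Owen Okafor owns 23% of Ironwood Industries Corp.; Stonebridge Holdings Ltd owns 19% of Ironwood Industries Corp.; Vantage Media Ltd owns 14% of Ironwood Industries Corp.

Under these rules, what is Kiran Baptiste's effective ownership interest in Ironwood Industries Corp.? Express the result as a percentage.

22.99%

Chain via Stonebridge Holdings Ltd (R1): 29% × 19% = 5.51% of Ironwood Industries Corp.
Chain via Vantage Media Ltd (R1): 62% × 14% = 8.68% of Ironwood Industries Corp.
Chain via Orion Trust (R1): 40% × 22% = 8.8% of Ironwood Industries Corp.
Aggregating (R2): 5.51% + 8.68% + 8.8% = 22.99%.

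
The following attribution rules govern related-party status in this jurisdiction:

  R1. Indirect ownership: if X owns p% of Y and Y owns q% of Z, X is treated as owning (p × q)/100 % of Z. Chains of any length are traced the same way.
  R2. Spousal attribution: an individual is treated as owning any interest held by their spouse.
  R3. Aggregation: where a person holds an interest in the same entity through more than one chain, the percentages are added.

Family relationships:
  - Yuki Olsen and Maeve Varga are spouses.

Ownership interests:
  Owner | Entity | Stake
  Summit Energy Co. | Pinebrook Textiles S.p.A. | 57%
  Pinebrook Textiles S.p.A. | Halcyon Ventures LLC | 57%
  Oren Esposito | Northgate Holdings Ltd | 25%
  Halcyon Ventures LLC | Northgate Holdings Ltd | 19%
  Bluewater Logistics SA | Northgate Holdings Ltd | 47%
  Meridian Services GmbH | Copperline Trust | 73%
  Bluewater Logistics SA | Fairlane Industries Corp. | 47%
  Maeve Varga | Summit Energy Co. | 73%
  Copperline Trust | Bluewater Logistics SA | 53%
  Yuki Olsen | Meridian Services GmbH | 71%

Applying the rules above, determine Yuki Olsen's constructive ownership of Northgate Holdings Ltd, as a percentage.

By spousal attribution (R2), Yuki Olsen is treated as owning Maeve Varga's 73% interest in Summit Energy Co.
Chain via Meridian Services GmbH → Copperline Trust → Bluewater Logistics SA (R1): 71% × 73% × 53% × 47% = 12.910853% of Northgate Holdings Ltd.
Chain via Summit Energy Co. → Pinebrook Textiles S.p.A. → Halcyon Ventures LLC (R1): 73% × 57% × 57% × 19% = 4.506363% of Northgate Holdings Ltd.
Aggregating (R3): 12.910853% + 4.506363% = 17.417216%.

17.417216%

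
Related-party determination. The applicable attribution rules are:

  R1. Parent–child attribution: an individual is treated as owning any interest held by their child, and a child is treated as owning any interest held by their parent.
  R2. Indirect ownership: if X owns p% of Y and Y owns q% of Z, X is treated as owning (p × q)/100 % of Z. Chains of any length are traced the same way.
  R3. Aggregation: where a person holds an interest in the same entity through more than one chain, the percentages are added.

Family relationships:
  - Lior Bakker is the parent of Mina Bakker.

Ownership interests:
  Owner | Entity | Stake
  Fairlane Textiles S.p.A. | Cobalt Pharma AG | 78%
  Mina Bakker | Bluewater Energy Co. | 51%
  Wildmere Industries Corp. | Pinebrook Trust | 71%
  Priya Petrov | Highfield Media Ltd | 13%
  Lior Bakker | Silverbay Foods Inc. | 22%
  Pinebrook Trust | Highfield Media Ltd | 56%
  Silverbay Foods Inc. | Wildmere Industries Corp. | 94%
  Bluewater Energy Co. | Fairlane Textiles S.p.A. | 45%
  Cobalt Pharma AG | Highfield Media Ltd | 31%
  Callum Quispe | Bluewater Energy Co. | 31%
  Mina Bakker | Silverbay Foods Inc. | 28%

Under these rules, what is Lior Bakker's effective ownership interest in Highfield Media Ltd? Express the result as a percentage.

24.23651%

By parent–child attribution (R1), Lior Bakker is treated as also owning Mina Bakker's interest in Silverbay Foods Inc, giving 22% + 28% = 50%.
By parent–child attribution (R1), Lior Bakker is treated as owning Mina Bakker's 51% interest in Bluewater Energy Co.
Chain via Silverbay Foods Inc. → Wildmere Industries Corp. → Pinebrook Trust (R2): 50% × 94% × 71% × 56% = 18.6872% of Highfield Media Ltd.
Chain via Bluewater Energy Co. → Fairlane Textiles S.p.A. → Cobalt Pharma AG (R2): 51% × 45% × 78% × 31% = 5.54931% of Highfield Media Ltd.
Aggregating (R3): 18.6872% + 5.54931% = 24.23651%.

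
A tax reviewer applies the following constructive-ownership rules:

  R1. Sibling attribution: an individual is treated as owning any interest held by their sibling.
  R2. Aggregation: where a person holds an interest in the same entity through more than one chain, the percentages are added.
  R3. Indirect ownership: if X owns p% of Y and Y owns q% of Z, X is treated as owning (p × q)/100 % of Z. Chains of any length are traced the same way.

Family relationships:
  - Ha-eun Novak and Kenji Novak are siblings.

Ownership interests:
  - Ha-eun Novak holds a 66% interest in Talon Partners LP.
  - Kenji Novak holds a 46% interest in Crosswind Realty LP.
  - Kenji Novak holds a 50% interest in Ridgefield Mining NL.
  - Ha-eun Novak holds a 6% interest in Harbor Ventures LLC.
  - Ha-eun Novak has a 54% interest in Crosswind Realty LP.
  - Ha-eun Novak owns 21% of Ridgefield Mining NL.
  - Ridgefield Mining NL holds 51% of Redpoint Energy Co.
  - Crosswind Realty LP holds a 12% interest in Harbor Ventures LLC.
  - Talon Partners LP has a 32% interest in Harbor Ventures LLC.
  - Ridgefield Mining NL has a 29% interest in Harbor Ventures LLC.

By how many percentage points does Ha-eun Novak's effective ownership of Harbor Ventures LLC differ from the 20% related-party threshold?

By sibling attribution (R1), Ha-eun Novak is treated as also owning Kenji Novak's interest in Crosswind Realty LP, giving 54% + 46% = 100%.
By sibling attribution (R1), Ha-eun Novak is treated as also owning Kenji Novak's interest in Ridgefield Mining NL, giving 21% + 50% = 71%.
Chain via Crosswind Realty LP (R3): 100% × 12% = 12% of Harbor Ventures LLC.
Chain via Talon Partners LP (R3): 66% × 32% = 21.12% of Harbor Ventures LLC.
Chain via Ridgefield Mining NL (R3): 71% × 29% = 20.59% of Harbor Ventures LLC.
Direct interest in Harbor Ventures LLC: 6%.
Aggregating (R2): 12% + 21.12% + 20.59% + 6% = 59.71%.
59.71% exceeds the 20% threshold by 39.71 percentage points.

39.71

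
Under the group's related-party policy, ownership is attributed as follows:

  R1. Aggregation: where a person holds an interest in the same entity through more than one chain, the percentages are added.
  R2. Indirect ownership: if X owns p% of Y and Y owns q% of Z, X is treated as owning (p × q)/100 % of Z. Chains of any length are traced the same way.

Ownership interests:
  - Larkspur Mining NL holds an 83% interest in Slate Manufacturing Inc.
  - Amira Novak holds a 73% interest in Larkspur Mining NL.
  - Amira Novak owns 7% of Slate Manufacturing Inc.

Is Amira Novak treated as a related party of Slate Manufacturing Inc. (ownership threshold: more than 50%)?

Chain via Larkspur Mining NL (R2): 73% × 83% = 60.59% of Slate Manufacturing Inc.
Direct interest in Slate Manufacturing Inc: 7%.
Aggregating (R1): 60.59% + 7% = 67.59%.
67.59% exceeds the 50% threshold, so Amira is a related party to Slate Manufacturing Inc.

Yes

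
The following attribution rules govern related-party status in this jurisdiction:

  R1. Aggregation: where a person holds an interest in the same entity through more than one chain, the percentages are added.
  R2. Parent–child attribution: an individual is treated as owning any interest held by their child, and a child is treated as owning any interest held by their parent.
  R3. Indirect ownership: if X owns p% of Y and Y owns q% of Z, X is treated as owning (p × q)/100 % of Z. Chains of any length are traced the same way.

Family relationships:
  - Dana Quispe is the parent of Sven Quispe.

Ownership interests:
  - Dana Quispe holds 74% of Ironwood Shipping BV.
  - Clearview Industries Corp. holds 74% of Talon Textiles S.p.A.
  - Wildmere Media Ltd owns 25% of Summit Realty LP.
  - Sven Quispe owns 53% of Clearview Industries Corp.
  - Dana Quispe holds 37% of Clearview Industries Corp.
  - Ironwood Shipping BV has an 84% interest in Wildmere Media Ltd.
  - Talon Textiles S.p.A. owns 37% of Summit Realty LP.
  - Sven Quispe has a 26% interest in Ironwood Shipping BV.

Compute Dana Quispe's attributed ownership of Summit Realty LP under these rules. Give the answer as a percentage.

45.642%

By parent–child attribution (R2), Dana Quispe is treated as also owning Sven Quispe's interest in Clearview Industries Corp, giving 37% + 53% = 90%.
By parent–child attribution (R2), Dana Quispe is treated as also owning Sven Quispe's interest in Ironwood Shipping BV, giving 74% + 26% = 100%.
Chain via Clearview Industries Corp. → Talon Textiles S.p.A. (R3): 90% × 74% × 37% = 24.642% of Summit Realty LP.
Chain via Ironwood Shipping BV → Wildmere Media Ltd (R3): 100% × 84% × 25% = 21% of Summit Realty LP.
Aggregating (R1): 24.642% + 21% = 45.642%.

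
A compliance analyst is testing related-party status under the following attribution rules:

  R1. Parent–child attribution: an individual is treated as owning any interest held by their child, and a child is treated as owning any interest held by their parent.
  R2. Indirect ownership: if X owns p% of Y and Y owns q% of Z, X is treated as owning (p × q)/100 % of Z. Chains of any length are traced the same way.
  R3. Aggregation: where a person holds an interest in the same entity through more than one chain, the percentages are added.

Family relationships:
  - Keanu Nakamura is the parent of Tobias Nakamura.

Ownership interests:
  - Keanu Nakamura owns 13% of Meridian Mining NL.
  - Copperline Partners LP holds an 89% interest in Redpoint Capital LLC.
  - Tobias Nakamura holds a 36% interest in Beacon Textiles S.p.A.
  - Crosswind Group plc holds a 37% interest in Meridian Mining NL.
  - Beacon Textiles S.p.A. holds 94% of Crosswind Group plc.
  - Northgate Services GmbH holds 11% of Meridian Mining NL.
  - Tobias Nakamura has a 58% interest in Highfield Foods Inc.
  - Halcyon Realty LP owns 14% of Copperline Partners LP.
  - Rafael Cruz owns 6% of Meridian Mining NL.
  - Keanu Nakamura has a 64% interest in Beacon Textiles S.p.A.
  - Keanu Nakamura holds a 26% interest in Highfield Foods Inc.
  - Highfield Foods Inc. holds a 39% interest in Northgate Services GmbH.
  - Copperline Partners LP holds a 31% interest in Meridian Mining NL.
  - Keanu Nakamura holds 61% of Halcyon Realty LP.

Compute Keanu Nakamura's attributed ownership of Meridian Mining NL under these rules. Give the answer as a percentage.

By parent–child attribution (R1), Keanu Nakamura is treated as also owning Tobias Nakamura's interest in Beacon Textiles S.p.A, giving 64% + 36% = 100%.
By parent–child attribution (R1), Keanu Nakamura is treated as also owning Tobias Nakamura's interest in Highfield Foods Inc, giving 26% + 58% = 84%.
Chain via Halcyon Realty LP → Copperline Partners LP (R2): 61% × 14% × 31% = 2.6474% of Meridian Mining NL.
Chain via Beacon Textiles S.p.A. → Crosswind Group plc (R2): 100% × 94% × 37% = 34.78% of Meridian Mining NL.
Chain via Highfield Foods Inc. → Northgate Services GmbH (R2): 84% × 39% × 11% = 3.6036% of Meridian Mining NL.
Direct interest in Meridian Mining NL: 13%.
Aggregating (R3): 2.6474% + 34.78% + 3.6036% + 13% = 54.031%.

54.031%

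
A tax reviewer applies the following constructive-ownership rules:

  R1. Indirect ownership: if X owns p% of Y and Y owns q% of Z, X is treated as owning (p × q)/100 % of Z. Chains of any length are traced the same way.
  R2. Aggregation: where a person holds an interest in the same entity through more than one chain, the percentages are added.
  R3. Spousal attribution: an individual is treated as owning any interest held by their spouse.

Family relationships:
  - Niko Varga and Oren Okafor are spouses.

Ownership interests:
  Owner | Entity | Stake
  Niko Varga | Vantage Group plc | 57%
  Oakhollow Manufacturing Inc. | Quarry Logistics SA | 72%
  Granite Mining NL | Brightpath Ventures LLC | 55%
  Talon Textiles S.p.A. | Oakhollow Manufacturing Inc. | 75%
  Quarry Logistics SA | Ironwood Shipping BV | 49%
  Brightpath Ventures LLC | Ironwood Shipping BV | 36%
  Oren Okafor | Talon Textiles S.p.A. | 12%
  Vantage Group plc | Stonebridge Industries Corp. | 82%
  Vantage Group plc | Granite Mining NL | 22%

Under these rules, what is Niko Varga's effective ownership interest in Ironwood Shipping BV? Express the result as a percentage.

5.65812%

By spousal attribution (R3), Niko Varga is treated as owning Oren Okafor's 12% interest in Talon Textiles S.p.A.
Chain via Vantage Group plc → Granite Mining NL → Brightpath Ventures LLC (R1): 57% × 22% × 55% × 36% = 2.48292% of Ironwood Shipping BV.
Chain via Talon Textiles S.p.A. → Oakhollow Manufacturing Inc. → Quarry Logistics SA (R1): 12% × 75% × 72% × 49% = 3.1752% of Ironwood Shipping BV.
Aggregating (R2): 2.48292% + 3.1752% = 5.65812%.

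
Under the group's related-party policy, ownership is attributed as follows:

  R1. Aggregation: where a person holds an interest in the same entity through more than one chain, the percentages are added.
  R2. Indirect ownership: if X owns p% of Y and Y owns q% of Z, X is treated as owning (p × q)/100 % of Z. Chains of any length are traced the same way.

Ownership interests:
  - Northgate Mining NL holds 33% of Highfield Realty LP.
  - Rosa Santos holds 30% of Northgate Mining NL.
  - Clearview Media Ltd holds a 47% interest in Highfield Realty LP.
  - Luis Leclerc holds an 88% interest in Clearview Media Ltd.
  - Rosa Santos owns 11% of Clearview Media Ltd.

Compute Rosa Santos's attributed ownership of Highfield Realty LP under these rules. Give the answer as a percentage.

15.07%

Chain via Clearview Media Ltd (R2): 11% × 47% = 5.17% of Highfield Realty LP.
Chain via Northgate Mining NL (R2): 30% × 33% = 9.9% of Highfield Realty LP.
Aggregating (R1): 5.17% + 9.9% = 15.07%.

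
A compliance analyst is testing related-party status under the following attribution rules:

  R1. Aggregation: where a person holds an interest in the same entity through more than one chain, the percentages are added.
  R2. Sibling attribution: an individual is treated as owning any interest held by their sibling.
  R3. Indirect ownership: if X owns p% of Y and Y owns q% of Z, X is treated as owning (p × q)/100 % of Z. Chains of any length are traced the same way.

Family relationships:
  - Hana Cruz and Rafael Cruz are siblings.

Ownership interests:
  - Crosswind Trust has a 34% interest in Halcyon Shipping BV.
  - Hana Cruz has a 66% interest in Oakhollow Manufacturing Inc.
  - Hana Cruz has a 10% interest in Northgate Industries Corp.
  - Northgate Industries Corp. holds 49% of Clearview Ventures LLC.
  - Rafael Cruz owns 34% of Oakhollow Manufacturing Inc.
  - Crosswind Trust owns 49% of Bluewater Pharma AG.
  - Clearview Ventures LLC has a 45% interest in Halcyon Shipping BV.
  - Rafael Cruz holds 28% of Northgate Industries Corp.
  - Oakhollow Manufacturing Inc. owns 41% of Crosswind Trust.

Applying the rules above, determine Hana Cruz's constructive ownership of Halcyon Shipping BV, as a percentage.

By sibling attribution (R2), Hana Cruz is treated as also owning Rafael Cruz's interest in Northgate Industries Corp, giving 10% + 28% = 38%.
By sibling attribution (R2), Hana Cruz is treated as also owning Rafael Cruz's interest in Oakhollow Manufacturing Inc, giving 66% + 34% = 100%.
Chain via Northgate Industries Corp. → Clearview Ventures LLC (R3): 38% × 49% × 45% = 8.379% of Halcyon Shipping BV.
Chain via Oakhollow Manufacturing Inc. → Crosswind Trust (R3): 100% × 41% × 34% = 13.94% of Halcyon Shipping BV.
Aggregating (R1): 8.379% + 13.94% = 22.319%.

22.319%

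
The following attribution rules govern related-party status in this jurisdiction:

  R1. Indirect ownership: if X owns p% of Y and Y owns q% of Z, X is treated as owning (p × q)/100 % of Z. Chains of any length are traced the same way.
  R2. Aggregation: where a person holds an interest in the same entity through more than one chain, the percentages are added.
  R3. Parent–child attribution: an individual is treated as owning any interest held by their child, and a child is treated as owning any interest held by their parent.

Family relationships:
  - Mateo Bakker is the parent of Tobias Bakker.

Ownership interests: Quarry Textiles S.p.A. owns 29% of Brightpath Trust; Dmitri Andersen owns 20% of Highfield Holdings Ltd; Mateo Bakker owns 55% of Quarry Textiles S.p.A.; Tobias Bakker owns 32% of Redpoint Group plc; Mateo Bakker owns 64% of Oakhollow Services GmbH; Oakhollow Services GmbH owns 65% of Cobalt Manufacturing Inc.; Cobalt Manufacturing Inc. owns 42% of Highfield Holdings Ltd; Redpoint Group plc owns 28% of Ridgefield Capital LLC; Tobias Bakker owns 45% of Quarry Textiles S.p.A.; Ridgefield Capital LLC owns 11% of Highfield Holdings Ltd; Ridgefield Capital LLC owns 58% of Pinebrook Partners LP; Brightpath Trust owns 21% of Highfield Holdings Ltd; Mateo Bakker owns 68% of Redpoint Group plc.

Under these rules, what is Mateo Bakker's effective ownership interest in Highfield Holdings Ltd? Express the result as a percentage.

26.642%

By parent–child attribution (R3), Mateo Bakker is treated as also owning Tobias Bakker's interest in Quarry Textiles S.p.A, giving 55% + 45% = 100%.
By parent–child attribution (R3), Mateo Bakker is treated as also owning Tobias Bakker's interest in Redpoint Group plc, giving 68% + 32% = 100%.
Chain via Quarry Textiles S.p.A. → Brightpath Trust (R1): 100% × 29% × 21% = 6.09% of Highfield Holdings Ltd.
Chain via Redpoint Group plc → Ridgefield Capital LLC (R1): 100% × 28% × 11% = 3.08% of Highfield Holdings Ltd.
Chain via Oakhollow Services GmbH → Cobalt Manufacturing Inc. (R1): 64% × 65% × 42% = 17.472% of Highfield Holdings Ltd.
Aggregating (R2): 6.09% + 3.08% + 17.472% = 26.642%.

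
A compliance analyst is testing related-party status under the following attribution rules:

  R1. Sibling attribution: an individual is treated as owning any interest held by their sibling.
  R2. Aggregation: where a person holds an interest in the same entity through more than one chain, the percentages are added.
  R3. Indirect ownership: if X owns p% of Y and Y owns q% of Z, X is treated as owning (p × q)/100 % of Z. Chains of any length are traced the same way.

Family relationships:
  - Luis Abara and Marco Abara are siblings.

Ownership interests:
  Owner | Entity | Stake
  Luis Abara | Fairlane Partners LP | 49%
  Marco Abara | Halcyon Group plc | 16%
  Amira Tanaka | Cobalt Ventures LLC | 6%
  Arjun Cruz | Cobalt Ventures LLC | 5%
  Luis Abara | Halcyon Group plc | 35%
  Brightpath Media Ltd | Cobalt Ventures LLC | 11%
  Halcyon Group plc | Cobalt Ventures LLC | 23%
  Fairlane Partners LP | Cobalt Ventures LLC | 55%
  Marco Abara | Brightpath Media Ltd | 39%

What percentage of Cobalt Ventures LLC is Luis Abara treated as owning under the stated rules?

42.97%

By sibling attribution (R1), Luis Abara is treated as also owning Marco Abara's interest in Halcyon Group plc, giving 35% + 16% = 51%.
By sibling attribution (R1), Luis Abara is treated as owning Marco Abara's 39% interest in Brightpath Media Ltd.
Chain via Halcyon Group plc (R3): 51% × 23% = 11.73% of Cobalt Ventures LLC.
Chain via Fairlane Partners LP (R3): 49% × 55% = 26.95% of Cobalt Ventures LLC.
Chain via Brightpath Media Ltd (R3): 39% × 11% = 4.29% of Cobalt Ventures LLC.
Aggregating (R2): 11.73% + 26.95% + 4.29% = 42.97%.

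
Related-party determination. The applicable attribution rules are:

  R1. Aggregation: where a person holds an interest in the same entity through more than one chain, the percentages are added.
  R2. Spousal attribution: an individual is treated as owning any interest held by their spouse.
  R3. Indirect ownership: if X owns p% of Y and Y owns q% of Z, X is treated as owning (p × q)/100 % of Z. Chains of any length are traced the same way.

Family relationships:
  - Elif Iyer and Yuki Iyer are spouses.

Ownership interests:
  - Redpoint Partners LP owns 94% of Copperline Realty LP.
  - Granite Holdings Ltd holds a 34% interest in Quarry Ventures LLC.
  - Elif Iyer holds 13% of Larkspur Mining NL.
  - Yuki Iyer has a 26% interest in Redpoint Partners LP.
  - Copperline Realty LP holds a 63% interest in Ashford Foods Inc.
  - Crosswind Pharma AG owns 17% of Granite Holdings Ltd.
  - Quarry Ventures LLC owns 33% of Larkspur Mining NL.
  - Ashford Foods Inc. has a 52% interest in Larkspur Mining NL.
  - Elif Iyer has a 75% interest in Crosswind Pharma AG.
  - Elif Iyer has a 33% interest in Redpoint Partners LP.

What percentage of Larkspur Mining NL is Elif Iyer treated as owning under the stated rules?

By spousal attribution (R2), Elif Iyer is treated as also owning Yuki Iyer's interest in Redpoint Partners LP, giving 33% + 26% = 59%.
Chain via Crosswind Pharma AG → Granite Holdings Ltd → Quarry Ventures LLC (R3): 75% × 17% × 34% × 33% = 1.43055% of Larkspur Mining NL.
Chain via Redpoint Partners LP → Copperline Realty LP → Ashford Foods Inc. (R3): 59% × 94% × 63% × 52% = 18.168696% of Larkspur Mining NL.
Direct interest in Larkspur Mining NL: 13%.
Aggregating (R1): 1.43055% + 18.168696% + 13% = 32.599246%.

32.599246%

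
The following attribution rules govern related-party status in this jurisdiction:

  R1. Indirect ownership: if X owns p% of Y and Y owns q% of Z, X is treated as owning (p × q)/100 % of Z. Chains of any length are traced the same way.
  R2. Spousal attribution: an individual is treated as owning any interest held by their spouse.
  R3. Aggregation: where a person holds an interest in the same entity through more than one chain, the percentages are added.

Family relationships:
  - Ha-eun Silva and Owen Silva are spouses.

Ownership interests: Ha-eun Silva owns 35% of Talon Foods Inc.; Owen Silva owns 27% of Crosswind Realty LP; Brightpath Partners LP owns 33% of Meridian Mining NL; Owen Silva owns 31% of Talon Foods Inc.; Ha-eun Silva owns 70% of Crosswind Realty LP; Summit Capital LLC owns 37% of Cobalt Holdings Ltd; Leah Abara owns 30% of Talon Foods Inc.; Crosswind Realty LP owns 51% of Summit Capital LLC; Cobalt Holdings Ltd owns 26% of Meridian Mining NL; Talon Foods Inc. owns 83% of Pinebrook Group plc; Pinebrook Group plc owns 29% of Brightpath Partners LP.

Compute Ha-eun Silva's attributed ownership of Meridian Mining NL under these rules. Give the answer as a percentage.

By spousal attribution (R2), Ha-eun Silva is treated as also owning Owen Silva's interest in Crosswind Realty LP, giving 70% + 27% = 97%.
By spousal attribution (R2), Ha-eun Silva is treated as also owning Owen Silva's interest in Talon Foods Inc, giving 35% + 31% = 66%.
Chain via Crosswind Realty LP → Summit Capital LLC → Cobalt Holdings Ltd (R1): 97% × 51% × 37% × 26% = 4.759014% of Meridian Mining NL.
Chain via Talon Foods Inc. → Pinebrook Group plc → Brightpath Partners LP (R1): 66% × 83% × 29% × 33% = 5.242446% of Meridian Mining NL.
Aggregating (R3): 4.759014% + 5.242446% = 10.00146%.

10.00146%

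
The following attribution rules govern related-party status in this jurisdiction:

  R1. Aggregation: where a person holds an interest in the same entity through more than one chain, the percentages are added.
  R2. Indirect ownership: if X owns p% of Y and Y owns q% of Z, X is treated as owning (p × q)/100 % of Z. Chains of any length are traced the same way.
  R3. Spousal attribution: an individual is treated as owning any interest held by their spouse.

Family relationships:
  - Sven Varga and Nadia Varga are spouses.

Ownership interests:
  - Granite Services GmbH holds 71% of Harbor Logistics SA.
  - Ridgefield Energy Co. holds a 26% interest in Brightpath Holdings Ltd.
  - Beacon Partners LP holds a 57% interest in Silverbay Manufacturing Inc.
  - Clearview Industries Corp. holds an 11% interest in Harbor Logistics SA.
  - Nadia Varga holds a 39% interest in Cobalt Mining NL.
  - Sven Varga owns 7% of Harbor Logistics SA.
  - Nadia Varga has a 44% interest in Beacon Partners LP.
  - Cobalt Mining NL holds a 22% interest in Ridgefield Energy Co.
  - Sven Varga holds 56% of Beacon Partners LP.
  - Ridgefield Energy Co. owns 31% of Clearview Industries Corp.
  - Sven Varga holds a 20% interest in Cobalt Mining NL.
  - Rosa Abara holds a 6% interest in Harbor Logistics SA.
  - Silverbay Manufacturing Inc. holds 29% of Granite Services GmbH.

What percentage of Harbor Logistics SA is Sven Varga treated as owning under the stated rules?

By spousal attribution (R3), Sven Varga is treated as also owning Nadia Varga's interest in Cobalt Mining NL, giving 20% + 39% = 59%.
By spousal attribution (R3), Sven Varga is treated as also owning Nadia Varga's interest in Beacon Partners LP, giving 56% + 44% = 100%.
Chain via Cobalt Mining NL → Ridgefield Energy Co. → Clearview Industries Corp. (R2): 59% × 22% × 31% × 11% = 0.442618% of Harbor Logistics SA.
Chain via Beacon Partners LP → Silverbay Manufacturing Inc. → Granite Services GmbH (R2): 100% × 57% × 29% × 71% = 11.7363% of Harbor Logistics SA.
Direct interest in Harbor Logistics SA: 7%.
Aggregating (R1): 0.442618% + 11.7363% + 7% = 19.178918%.

19.178918%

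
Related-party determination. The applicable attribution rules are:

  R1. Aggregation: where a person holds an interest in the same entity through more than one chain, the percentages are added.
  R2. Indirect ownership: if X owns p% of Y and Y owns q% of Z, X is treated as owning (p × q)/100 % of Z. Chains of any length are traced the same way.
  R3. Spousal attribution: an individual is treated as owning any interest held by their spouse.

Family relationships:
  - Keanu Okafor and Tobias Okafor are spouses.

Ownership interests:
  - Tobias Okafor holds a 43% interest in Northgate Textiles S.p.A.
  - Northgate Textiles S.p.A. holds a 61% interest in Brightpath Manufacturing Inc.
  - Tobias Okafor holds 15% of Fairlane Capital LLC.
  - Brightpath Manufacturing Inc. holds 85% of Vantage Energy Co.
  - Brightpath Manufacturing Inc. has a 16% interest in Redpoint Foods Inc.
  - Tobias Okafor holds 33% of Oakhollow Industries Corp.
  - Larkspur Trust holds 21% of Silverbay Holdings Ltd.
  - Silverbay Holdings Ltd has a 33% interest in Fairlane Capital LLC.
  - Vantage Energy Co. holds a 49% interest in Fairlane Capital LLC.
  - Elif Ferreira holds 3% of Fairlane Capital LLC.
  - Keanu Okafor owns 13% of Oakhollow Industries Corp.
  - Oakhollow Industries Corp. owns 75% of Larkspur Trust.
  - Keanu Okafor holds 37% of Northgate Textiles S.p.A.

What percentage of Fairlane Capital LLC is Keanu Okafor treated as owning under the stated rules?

By spousal attribution (R3), Keanu Okafor is treated as also owning Tobias Okafor's interest in Northgate Textiles S.p.A, giving 37% + 43% = 80%.
By spousal attribution (R3), Keanu Okafor is treated as also owning Tobias Okafor's interest in Oakhollow Industries Corp, giving 13% + 33% = 46%.
By spousal attribution (R3), Keanu Okafor is treated as owning Tobias Okafor's 15% interest in Fairlane Capital LLC.
Chain via Northgate Textiles S.p.A. → Brightpath Manufacturing Inc. → Vantage Energy Co. (R2): 80% × 61% × 85% × 49% = 20.3252% of Fairlane Capital LLC.
Chain via Oakhollow Industries Corp. → Larkspur Trust → Silverbay Holdings Ltd (R2): 46% × 75% × 21% × 33% = 2.39085% of Fairlane Capital LLC.
Direct interest in Fairlane Capital LLC: 15%.
Aggregating (R1): 20.3252% + 2.39085% + 15% = 37.71605%.

37.71605%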